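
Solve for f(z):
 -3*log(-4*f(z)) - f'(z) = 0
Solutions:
 Integral(1/(log(-_y) + 2*log(2)), (_y, f(z)))/3 = C1 - z


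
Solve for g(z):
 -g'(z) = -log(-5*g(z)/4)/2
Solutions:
 -2*Integral(1/(log(-_y) - 2*log(2) + log(5)), (_y, g(z))) = C1 - z


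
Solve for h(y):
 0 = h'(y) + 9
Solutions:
 h(y) = C1 - 9*y


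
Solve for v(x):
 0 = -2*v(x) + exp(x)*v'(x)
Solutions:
 v(x) = C1*exp(-2*exp(-x))


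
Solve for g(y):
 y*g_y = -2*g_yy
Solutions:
 g(y) = C1 + C2*erf(y/2)


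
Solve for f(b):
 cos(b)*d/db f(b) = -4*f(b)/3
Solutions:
 f(b) = C1*(sin(b) - 1)^(2/3)/(sin(b) + 1)^(2/3)


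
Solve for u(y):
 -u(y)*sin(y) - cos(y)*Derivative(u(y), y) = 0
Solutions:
 u(y) = C1*cos(y)


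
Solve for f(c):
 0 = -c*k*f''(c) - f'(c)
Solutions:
 f(c) = C1 + c^(((re(k) - 1)*re(k) + im(k)^2)/(re(k)^2 + im(k)^2))*(C2*sin(log(c)*Abs(im(k))/(re(k)^2 + im(k)^2)) + C3*cos(log(c)*im(k)/(re(k)^2 + im(k)^2)))


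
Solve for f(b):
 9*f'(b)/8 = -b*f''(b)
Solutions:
 f(b) = C1 + C2/b^(1/8)


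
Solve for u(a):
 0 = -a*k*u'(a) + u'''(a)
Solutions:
 u(a) = C1 + Integral(C2*airyai(a*k^(1/3)) + C3*airybi(a*k^(1/3)), a)


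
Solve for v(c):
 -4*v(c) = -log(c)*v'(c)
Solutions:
 v(c) = C1*exp(4*li(c))


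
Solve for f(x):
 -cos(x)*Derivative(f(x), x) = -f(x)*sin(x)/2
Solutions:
 f(x) = C1/sqrt(cos(x))


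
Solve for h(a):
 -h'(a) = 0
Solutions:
 h(a) = C1


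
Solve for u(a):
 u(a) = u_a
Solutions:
 u(a) = C1*exp(a)


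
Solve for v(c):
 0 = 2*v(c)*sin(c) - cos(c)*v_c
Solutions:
 v(c) = C1/cos(c)^2


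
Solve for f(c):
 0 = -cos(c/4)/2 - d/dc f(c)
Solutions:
 f(c) = C1 - 2*sin(c/4)


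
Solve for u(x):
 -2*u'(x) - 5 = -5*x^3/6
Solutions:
 u(x) = C1 + 5*x^4/48 - 5*x/2


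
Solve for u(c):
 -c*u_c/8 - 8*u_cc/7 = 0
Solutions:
 u(c) = C1 + C2*erf(sqrt(14)*c/16)


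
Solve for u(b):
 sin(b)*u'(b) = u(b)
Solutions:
 u(b) = C1*sqrt(cos(b) - 1)/sqrt(cos(b) + 1)


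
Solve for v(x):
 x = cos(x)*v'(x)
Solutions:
 v(x) = C1 + Integral(x/cos(x), x)


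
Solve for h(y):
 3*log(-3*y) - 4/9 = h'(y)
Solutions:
 h(y) = C1 + 3*y*log(-y) + y*(-31/9 + 3*log(3))


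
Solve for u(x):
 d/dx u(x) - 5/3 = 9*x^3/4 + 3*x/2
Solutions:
 u(x) = C1 + 9*x^4/16 + 3*x^2/4 + 5*x/3


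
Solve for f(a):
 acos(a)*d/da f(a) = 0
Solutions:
 f(a) = C1


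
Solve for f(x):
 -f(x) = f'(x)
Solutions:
 f(x) = C1*exp(-x)


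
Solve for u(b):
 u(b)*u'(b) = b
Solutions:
 u(b) = -sqrt(C1 + b^2)
 u(b) = sqrt(C1 + b^2)


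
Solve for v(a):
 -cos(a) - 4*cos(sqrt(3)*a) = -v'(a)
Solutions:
 v(a) = C1 + sin(a) + 4*sqrt(3)*sin(sqrt(3)*a)/3


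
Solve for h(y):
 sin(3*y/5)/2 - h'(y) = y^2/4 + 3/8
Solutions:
 h(y) = C1 - y^3/12 - 3*y/8 - 5*cos(3*y/5)/6


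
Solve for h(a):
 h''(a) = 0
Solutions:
 h(a) = C1 + C2*a


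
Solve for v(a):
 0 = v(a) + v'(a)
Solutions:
 v(a) = C1*exp(-a)


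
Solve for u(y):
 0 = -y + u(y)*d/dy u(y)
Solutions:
 u(y) = -sqrt(C1 + y^2)
 u(y) = sqrt(C1 + y^2)


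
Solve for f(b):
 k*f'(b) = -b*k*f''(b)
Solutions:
 f(b) = C1 + C2*log(b)


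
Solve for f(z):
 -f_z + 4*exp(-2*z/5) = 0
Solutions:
 f(z) = C1 - 10*exp(-2*z/5)


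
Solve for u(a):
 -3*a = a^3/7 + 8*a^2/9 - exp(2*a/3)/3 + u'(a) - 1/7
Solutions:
 u(a) = C1 - a^4/28 - 8*a^3/27 - 3*a^2/2 + a/7 + exp(2*a/3)/2


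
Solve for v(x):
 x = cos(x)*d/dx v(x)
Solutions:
 v(x) = C1 + Integral(x/cos(x), x)


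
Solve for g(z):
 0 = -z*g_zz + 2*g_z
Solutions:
 g(z) = C1 + C2*z^3


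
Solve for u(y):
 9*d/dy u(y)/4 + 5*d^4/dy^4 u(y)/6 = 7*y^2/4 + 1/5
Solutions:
 u(y) = C1 + C4*exp(-3*10^(2/3)*y/10) + 7*y^3/27 + 4*y/45 + (C2*sin(3*10^(2/3)*sqrt(3)*y/20) + C3*cos(3*10^(2/3)*sqrt(3)*y/20))*exp(3*10^(2/3)*y/20)


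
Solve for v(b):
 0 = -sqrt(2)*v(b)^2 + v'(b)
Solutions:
 v(b) = -1/(C1 + sqrt(2)*b)


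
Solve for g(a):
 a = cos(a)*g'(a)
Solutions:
 g(a) = C1 + Integral(a/cos(a), a)


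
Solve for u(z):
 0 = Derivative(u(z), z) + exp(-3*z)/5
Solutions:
 u(z) = C1 + exp(-3*z)/15


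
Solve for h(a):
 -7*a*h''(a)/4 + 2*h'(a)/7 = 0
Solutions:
 h(a) = C1 + C2*a^(57/49)


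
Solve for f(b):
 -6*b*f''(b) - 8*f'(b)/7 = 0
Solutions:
 f(b) = C1 + C2*b^(17/21)


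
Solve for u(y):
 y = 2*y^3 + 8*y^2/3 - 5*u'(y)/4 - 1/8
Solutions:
 u(y) = C1 + 2*y^4/5 + 32*y^3/45 - 2*y^2/5 - y/10


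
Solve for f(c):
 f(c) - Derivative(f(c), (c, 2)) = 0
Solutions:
 f(c) = C1*exp(-c) + C2*exp(c)


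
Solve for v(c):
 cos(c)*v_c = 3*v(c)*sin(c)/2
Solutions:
 v(c) = C1/cos(c)^(3/2)


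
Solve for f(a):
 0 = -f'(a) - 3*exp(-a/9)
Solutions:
 f(a) = C1 + 27*exp(-a/9)


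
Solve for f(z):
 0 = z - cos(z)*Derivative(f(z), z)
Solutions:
 f(z) = C1 + Integral(z/cos(z), z)


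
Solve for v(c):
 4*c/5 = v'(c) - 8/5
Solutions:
 v(c) = C1 + 2*c^2/5 + 8*c/5


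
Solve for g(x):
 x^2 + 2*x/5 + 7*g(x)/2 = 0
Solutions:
 g(x) = 2*x*(-5*x - 2)/35


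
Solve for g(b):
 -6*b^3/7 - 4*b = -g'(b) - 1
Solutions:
 g(b) = C1 + 3*b^4/14 + 2*b^2 - b


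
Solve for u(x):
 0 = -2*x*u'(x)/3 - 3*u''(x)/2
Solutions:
 u(x) = C1 + C2*erf(sqrt(2)*x/3)


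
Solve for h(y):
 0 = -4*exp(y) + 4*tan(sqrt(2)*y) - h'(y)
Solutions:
 h(y) = C1 - 4*exp(y) - 2*sqrt(2)*log(cos(sqrt(2)*y))


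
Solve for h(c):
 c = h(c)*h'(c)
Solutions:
 h(c) = -sqrt(C1 + c^2)
 h(c) = sqrt(C1 + c^2)


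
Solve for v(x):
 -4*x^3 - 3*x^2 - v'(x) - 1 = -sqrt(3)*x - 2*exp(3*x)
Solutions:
 v(x) = C1 - x^4 - x^3 + sqrt(3)*x^2/2 - x + 2*exp(3*x)/3


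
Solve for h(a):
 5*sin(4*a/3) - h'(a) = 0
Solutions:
 h(a) = C1 - 15*cos(4*a/3)/4


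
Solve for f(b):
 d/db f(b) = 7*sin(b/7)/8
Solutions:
 f(b) = C1 - 49*cos(b/7)/8


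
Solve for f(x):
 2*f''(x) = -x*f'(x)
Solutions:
 f(x) = C1 + C2*erf(x/2)


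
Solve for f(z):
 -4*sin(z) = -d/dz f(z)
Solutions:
 f(z) = C1 - 4*cos(z)


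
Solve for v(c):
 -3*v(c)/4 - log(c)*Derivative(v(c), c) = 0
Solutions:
 v(c) = C1*exp(-3*li(c)/4)


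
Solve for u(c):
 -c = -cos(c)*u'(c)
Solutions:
 u(c) = C1 + Integral(c/cos(c), c)


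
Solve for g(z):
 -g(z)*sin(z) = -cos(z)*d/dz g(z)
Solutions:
 g(z) = C1/cos(z)


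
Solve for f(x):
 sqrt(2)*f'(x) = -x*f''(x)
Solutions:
 f(x) = C1 + C2*x^(1 - sqrt(2))


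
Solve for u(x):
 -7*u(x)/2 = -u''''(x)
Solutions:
 u(x) = C1*exp(-2^(3/4)*7^(1/4)*x/2) + C2*exp(2^(3/4)*7^(1/4)*x/2) + C3*sin(2^(3/4)*7^(1/4)*x/2) + C4*cos(2^(3/4)*7^(1/4)*x/2)


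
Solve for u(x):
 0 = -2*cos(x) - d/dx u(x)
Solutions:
 u(x) = C1 - 2*sin(x)


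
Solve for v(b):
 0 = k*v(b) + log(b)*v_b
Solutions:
 v(b) = C1*exp(-k*li(b))


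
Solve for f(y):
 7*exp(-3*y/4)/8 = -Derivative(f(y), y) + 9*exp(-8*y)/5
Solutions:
 f(y) = C1 - 9*exp(-8*y)/40 + 7*exp(-3*y/4)/6


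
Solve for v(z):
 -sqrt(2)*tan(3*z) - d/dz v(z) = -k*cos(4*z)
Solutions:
 v(z) = C1 + k*sin(4*z)/4 + sqrt(2)*log(cos(3*z))/3


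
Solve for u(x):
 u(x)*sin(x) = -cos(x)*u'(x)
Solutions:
 u(x) = C1*cos(x)


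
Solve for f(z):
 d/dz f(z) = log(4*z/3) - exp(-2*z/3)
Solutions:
 f(z) = C1 + z*log(z) + z*(-log(3) - 1 + 2*log(2)) + 3*exp(-2*z/3)/2


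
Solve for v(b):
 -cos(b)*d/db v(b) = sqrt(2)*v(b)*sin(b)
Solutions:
 v(b) = C1*cos(b)^(sqrt(2))


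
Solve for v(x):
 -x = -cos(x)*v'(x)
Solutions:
 v(x) = C1 + Integral(x/cos(x), x)


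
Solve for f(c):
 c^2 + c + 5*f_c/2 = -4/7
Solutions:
 f(c) = C1 - 2*c^3/15 - c^2/5 - 8*c/35


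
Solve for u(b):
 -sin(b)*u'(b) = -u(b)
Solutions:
 u(b) = C1*sqrt(cos(b) - 1)/sqrt(cos(b) + 1)


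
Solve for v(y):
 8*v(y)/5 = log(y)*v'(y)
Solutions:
 v(y) = C1*exp(8*li(y)/5)


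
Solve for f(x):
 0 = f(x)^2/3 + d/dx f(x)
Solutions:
 f(x) = 3/(C1 + x)


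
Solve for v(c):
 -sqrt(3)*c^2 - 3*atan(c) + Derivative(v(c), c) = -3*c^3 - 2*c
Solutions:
 v(c) = C1 - 3*c^4/4 + sqrt(3)*c^3/3 - c^2 + 3*c*atan(c) - 3*log(c^2 + 1)/2


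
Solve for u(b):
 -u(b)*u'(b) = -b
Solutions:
 u(b) = -sqrt(C1 + b^2)
 u(b) = sqrt(C1 + b^2)


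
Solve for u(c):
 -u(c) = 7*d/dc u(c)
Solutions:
 u(c) = C1*exp(-c/7)


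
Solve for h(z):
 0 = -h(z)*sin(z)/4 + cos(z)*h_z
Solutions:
 h(z) = C1/cos(z)^(1/4)


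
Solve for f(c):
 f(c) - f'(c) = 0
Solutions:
 f(c) = C1*exp(c)


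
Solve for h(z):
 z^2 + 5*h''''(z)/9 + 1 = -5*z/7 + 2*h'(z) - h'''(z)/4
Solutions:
 h(z) = C1 + C2*exp(-z*(3*3^(1/3)/(40*sqrt(1594) + 1597)^(1/3) + 6 + 3^(2/3)*(40*sqrt(1594) + 1597)^(1/3))/40)*sin(3*3^(1/6)*z*(-(40*sqrt(1594) + 1597)^(1/3) + 3^(2/3)/(40*sqrt(1594) + 1597)^(1/3))/40) + C3*exp(-z*(3*3^(1/3)/(40*sqrt(1594) + 1597)^(1/3) + 6 + 3^(2/3)*(40*sqrt(1594) + 1597)^(1/3))/40)*cos(3*3^(1/6)*z*(-(40*sqrt(1594) + 1597)^(1/3) + 3^(2/3)/(40*sqrt(1594) + 1597)^(1/3))/40) + C4*exp(z*(-3 + 3*3^(1/3)/(40*sqrt(1594) + 1597)^(1/3) + 3^(2/3)*(40*sqrt(1594) + 1597)^(1/3))/20) + z^3/6 + 5*z^2/28 + 5*z/8


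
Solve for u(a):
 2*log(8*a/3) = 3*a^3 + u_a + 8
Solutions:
 u(a) = C1 - 3*a^4/4 + 2*a*log(a) - 10*a + a*log(64/9)


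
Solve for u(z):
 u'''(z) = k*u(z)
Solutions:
 u(z) = C1*exp(k^(1/3)*z) + C2*exp(k^(1/3)*z*(-1 + sqrt(3)*I)/2) + C3*exp(-k^(1/3)*z*(1 + sqrt(3)*I)/2)


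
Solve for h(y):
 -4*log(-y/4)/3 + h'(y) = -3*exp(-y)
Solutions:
 h(y) = C1 + 4*y*log(-y)/3 + 4*y*(-2*log(2) - 1)/3 + 3*exp(-y)


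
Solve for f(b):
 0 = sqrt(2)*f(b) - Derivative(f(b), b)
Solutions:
 f(b) = C1*exp(sqrt(2)*b)


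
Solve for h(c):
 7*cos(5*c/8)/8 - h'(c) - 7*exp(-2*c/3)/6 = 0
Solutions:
 h(c) = C1 + 7*sin(5*c/8)/5 + 7*exp(-2*c/3)/4


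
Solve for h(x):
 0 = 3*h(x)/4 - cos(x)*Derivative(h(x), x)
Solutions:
 h(x) = C1*(sin(x) + 1)^(3/8)/(sin(x) - 1)^(3/8)


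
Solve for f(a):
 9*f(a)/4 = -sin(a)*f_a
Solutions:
 f(a) = C1*(cos(a) + 1)^(9/8)/(cos(a) - 1)^(9/8)


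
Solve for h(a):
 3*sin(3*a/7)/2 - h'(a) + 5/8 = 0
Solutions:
 h(a) = C1 + 5*a/8 - 7*cos(3*a/7)/2


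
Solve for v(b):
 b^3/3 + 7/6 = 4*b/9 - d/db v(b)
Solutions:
 v(b) = C1 - b^4/12 + 2*b^2/9 - 7*b/6


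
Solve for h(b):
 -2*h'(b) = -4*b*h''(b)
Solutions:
 h(b) = C1 + C2*b^(3/2)


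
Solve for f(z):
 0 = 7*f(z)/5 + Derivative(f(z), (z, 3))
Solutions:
 f(z) = C3*exp(-5^(2/3)*7^(1/3)*z/5) + (C1*sin(sqrt(3)*5^(2/3)*7^(1/3)*z/10) + C2*cos(sqrt(3)*5^(2/3)*7^(1/3)*z/10))*exp(5^(2/3)*7^(1/3)*z/10)


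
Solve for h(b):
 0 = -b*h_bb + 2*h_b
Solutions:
 h(b) = C1 + C2*b^3


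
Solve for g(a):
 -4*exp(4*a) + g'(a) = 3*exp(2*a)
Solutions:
 g(a) = C1 + exp(4*a) + 3*exp(2*a)/2


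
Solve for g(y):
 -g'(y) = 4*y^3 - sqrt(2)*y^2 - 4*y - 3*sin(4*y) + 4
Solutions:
 g(y) = C1 - y^4 + sqrt(2)*y^3/3 + 2*y^2 - 4*y - 3*cos(4*y)/4


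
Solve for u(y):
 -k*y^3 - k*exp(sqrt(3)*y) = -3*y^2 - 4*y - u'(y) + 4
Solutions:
 u(y) = C1 + k*y^4/4 + sqrt(3)*k*exp(sqrt(3)*y)/3 - y^3 - 2*y^2 + 4*y


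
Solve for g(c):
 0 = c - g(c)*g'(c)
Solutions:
 g(c) = -sqrt(C1 + c^2)
 g(c) = sqrt(C1 + c^2)


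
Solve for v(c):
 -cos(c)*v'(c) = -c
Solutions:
 v(c) = C1 + Integral(c/cos(c), c)


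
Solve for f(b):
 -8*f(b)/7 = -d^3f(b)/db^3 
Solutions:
 f(b) = C3*exp(2*7^(2/3)*b/7) + (C1*sin(sqrt(3)*7^(2/3)*b/7) + C2*cos(sqrt(3)*7^(2/3)*b/7))*exp(-7^(2/3)*b/7)


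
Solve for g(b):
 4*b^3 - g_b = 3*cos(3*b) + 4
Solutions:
 g(b) = C1 + b^4 - 4*b - sin(3*b)


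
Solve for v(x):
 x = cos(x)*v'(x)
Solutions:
 v(x) = C1 + Integral(x/cos(x), x)


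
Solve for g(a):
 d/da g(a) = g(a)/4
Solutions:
 g(a) = C1*exp(a/4)


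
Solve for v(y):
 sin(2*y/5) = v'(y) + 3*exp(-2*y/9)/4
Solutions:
 v(y) = C1 - 5*cos(2*y/5)/2 + 27*exp(-2*y/9)/8


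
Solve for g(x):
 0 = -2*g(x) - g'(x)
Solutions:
 g(x) = C1*exp(-2*x)


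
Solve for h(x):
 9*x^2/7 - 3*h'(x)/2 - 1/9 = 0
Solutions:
 h(x) = C1 + 2*x^3/7 - 2*x/27


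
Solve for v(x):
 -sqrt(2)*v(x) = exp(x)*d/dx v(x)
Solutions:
 v(x) = C1*exp(sqrt(2)*exp(-x))


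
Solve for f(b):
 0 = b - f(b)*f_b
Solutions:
 f(b) = -sqrt(C1 + b^2)
 f(b) = sqrt(C1 + b^2)


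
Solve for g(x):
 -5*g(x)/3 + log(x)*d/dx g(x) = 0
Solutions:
 g(x) = C1*exp(5*li(x)/3)


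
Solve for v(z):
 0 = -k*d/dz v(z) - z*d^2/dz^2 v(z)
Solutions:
 v(z) = C1 + z^(1 - re(k))*(C2*sin(log(z)*Abs(im(k))) + C3*cos(log(z)*im(k)))


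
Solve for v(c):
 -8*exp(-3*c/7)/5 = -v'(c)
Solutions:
 v(c) = C1 - 56*exp(-3*c/7)/15


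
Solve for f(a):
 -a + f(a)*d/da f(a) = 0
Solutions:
 f(a) = -sqrt(C1 + a^2)
 f(a) = sqrt(C1 + a^2)


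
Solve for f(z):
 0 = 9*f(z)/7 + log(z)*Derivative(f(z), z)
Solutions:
 f(z) = C1*exp(-9*li(z)/7)


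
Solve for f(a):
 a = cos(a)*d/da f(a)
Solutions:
 f(a) = C1 + Integral(a/cos(a), a)


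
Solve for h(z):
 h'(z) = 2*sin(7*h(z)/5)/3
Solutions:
 -2*z/3 + 5*log(cos(7*h(z)/5) - 1)/14 - 5*log(cos(7*h(z)/5) + 1)/14 = C1


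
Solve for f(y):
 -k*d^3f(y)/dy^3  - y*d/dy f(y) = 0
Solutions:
 f(y) = C1 + Integral(C2*airyai(y*(-1/k)^(1/3)) + C3*airybi(y*(-1/k)^(1/3)), y)


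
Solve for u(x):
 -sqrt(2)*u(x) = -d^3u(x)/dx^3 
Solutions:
 u(x) = C3*exp(2^(1/6)*x) + (C1*sin(2^(1/6)*sqrt(3)*x/2) + C2*cos(2^(1/6)*sqrt(3)*x/2))*exp(-2^(1/6)*x/2)


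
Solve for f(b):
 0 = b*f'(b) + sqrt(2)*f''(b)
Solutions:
 f(b) = C1 + C2*erf(2^(1/4)*b/2)


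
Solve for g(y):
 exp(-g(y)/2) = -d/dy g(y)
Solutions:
 g(y) = 2*log(C1 - y/2)


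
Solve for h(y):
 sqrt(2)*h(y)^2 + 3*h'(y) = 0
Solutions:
 h(y) = 3/(C1 + sqrt(2)*y)


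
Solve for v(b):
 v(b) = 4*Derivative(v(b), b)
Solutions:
 v(b) = C1*exp(b/4)


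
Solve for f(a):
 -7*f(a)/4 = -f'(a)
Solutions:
 f(a) = C1*exp(7*a/4)


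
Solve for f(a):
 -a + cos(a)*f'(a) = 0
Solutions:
 f(a) = C1 + Integral(a/cos(a), a)


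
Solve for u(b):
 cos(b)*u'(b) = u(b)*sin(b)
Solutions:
 u(b) = C1/cos(b)


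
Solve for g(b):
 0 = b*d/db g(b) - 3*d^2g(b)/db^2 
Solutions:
 g(b) = C1 + C2*erfi(sqrt(6)*b/6)


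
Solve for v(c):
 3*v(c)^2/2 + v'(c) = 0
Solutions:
 v(c) = 2/(C1 + 3*c)


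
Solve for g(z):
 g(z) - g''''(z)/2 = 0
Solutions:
 g(z) = C1*exp(-2^(1/4)*z) + C2*exp(2^(1/4)*z) + C3*sin(2^(1/4)*z) + C4*cos(2^(1/4)*z)


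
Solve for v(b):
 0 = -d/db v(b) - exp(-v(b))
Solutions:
 v(b) = log(C1 - b)


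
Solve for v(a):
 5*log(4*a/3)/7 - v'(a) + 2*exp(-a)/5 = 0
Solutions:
 v(a) = C1 + 5*a*log(a)/7 + 5*a*(-log(3) - 1 + 2*log(2))/7 - 2*exp(-a)/5


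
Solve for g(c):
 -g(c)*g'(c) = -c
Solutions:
 g(c) = -sqrt(C1 + c^2)
 g(c) = sqrt(C1 + c^2)


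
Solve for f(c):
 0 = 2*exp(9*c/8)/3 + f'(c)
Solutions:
 f(c) = C1 - 16*exp(9*c/8)/27


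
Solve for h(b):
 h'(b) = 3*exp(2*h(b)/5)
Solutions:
 h(b) = 5*log(-sqrt(-1/(C1 + 3*b))) - 5*log(2) + 5*log(10)/2
 h(b) = 5*log(-1/(C1 + 3*b))/2 - 5*log(2) + 5*log(10)/2


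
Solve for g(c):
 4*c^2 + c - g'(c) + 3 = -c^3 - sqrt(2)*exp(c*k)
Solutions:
 g(c) = C1 + c^4/4 + 4*c^3/3 + c^2/2 + 3*c + sqrt(2)*exp(c*k)/k


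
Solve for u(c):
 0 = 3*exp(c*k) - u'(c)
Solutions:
 u(c) = C1 + 3*exp(c*k)/k


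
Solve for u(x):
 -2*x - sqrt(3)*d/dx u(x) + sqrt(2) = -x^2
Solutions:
 u(x) = C1 + sqrt(3)*x^3/9 - sqrt(3)*x^2/3 + sqrt(6)*x/3


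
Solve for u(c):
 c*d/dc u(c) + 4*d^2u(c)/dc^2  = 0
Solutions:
 u(c) = C1 + C2*erf(sqrt(2)*c/4)


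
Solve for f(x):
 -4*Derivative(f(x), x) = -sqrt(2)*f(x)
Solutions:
 f(x) = C1*exp(sqrt(2)*x/4)


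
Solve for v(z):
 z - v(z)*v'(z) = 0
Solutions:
 v(z) = -sqrt(C1 + z^2)
 v(z) = sqrt(C1 + z^2)


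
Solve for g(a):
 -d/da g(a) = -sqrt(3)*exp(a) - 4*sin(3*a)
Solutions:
 g(a) = C1 + sqrt(3)*exp(a) - 4*cos(3*a)/3


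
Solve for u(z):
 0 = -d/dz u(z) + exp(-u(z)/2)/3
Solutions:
 u(z) = 2*log(C1 + z/6)


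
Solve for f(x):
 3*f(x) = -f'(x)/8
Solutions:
 f(x) = C1*exp(-24*x)


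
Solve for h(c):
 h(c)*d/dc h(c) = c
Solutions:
 h(c) = -sqrt(C1 + c^2)
 h(c) = sqrt(C1 + c^2)


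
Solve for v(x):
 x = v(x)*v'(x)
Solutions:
 v(x) = -sqrt(C1 + x^2)
 v(x) = sqrt(C1 + x^2)


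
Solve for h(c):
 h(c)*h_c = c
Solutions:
 h(c) = -sqrt(C1 + c^2)
 h(c) = sqrt(C1 + c^2)


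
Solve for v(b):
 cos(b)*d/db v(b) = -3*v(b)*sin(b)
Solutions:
 v(b) = C1*cos(b)^3


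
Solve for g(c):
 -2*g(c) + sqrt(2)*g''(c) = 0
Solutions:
 g(c) = C1*exp(-2^(1/4)*c) + C2*exp(2^(1/4)*c)


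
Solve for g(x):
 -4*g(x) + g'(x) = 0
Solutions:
 g(x) = C1*exp(4*x)


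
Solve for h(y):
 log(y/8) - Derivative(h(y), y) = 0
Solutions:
 h(y) = C1 + y*log(y) - y*log(8) - y


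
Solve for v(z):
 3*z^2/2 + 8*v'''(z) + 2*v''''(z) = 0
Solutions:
 v(z) = C1 + C2*z + C3*z^2 + C4*exp(-4*z) - z^5/320 + z^4/256 - z^3/256


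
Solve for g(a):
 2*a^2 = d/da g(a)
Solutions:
 g(a) = C1 + 2*a^3/3


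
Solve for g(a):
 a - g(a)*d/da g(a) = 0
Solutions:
 g(a) = -sqrt(C1 + a^2)
 g(a) = sqrt(C1 + a^2)


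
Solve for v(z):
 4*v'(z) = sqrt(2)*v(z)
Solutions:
 v(z) = C1*exp(sqrt(2)*z/4)


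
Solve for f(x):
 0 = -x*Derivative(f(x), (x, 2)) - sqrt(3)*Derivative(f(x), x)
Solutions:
 f(x) = C1 + C2*x^(1 - sqrt(3))


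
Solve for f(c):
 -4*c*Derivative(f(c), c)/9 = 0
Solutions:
 f(c) = C1


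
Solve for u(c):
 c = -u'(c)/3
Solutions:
 u(c) = C1 - 3*c^2/2


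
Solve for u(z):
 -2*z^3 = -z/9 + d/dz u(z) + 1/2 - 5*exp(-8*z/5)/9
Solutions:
 u(z) = C1 - z^4/2 + z^2/18 - z/2 - 25*exp(-8*z/5)/72


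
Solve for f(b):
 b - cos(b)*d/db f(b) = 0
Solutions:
 f(b) = C1 + Integral(b/cos(b), b)


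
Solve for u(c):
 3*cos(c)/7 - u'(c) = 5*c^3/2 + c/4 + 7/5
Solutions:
 u(c) = C1 - 5*c^4/8 - c^2/8 - 7*c/5 + 3*sin(c)/7


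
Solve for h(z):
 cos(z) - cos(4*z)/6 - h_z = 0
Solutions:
 h(z) = C1 + sin(z) - sin(4*z)/24


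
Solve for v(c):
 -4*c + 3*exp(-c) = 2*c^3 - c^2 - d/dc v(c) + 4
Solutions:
 v(c) = C1 + c^4/2 - c^3/3 + 2*c^2 + 4*c + 3*exp(-c)


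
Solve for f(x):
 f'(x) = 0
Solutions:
 f(x) = C1


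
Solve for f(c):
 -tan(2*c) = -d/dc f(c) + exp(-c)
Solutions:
 f(c) = C1 + log(tan(2*c)^2 + 1)/4 - exp(-c)


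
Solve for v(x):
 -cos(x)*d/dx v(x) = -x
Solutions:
 v(x) = C1 + Integral(x/cos(x), x)


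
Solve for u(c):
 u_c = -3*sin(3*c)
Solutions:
 u(c) = C1 + cos(3*c)


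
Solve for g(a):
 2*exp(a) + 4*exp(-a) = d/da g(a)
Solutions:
 g(a) = C1 + 2*exp(a) - 4*exp(-a)


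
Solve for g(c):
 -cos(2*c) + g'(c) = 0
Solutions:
 g(c) = C1 + sin(2*c)/2


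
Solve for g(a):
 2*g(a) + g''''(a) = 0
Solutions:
 g(a) = (C1*sin(2^(3/4)*a/2) + C2*cos(2^(3/4)*a/2))*exp(-2^(3/4)*a/2) + (C3*sin(2^(3/4)*a/2) + C4*cos(2^(3/4)*a/2))*exp(2^(3/4)*a/2)


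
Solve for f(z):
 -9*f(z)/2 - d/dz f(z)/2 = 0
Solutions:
 f(z) = C1*exp(-9*z)


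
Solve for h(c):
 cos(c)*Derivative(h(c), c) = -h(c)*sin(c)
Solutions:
 h(c) = C1*cos(c)


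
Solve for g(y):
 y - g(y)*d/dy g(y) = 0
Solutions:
 g(y) = -sqrt(C1 + y^2)
 g(y) = sqrt(C1 + y^2)


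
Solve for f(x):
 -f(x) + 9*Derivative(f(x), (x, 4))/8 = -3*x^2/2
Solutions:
 f(x) = C1*exp(-2^(3/4)*sqrt(3)*x/3) + C2*exp(2^(3/4)*sqrt(3)*x/3) + C3*sin(2^(3/4)*sqrt(3)*x/3) + C4*cos(2^(3/4)*sqrt(3)*x/3) + 3*x^2/2


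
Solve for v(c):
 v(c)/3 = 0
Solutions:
 v(c) = 0


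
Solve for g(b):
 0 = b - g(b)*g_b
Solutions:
 g(b) = -sqrt(C1 + b^2)
 g(b) = sqrt(C1 + b^2)


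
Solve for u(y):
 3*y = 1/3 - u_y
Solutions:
 u(y) = C1 - 3*y^2/2 + y/3


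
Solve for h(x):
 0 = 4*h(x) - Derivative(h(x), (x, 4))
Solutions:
 h(x) = C1*exp(-sqrt(2)*x) + C2*exp(sqrt(2)*x) + C3*sin(sqrt(2)*x) + C4*cos(sqrt(2)*x)


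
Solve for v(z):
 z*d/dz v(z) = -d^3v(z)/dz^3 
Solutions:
 v(z) = C1 + Integral(C2*airyai(-z) + C3*airybi(-z), z)


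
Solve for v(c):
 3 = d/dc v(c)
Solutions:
 v(c) = C1 + 3*c


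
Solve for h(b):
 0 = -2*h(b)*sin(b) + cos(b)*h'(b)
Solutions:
 h(b) = C1/cos(b)^2


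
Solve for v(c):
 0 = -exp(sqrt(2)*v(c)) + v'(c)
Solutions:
 v(c) = sqrt(2)*(2*log(-1/(C1 + c)) - log(2))/4


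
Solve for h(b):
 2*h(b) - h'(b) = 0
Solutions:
 h(b) = C1*exp(2*b)


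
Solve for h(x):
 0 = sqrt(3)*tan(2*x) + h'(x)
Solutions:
 h(x) = C1 + sqrt(3)*log(cos(2*x))/2


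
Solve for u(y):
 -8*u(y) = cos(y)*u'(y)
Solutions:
 u(y) = C1*(sin(y)^4 - 4*sin(y)^3 + 6*sin(y)^2 - 4*sin(y) + 1)/(sin(y)^4 + 4*sin(y)^3 + 6*sin(y)^2 + 4*sin(y) + 1)


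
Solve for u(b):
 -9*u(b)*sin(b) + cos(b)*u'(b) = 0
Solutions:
 u(b) = C1/cos(b)^9


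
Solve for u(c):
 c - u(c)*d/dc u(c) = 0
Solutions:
 u(c) = -sqrt(C1 + c^2)
 u(c) = sqrt(C1 + c^2)


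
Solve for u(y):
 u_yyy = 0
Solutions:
 u(y) = C1 + C2*y + C3*y^2


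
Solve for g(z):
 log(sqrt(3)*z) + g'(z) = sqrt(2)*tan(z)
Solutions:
 g(z) = C1 - z*log(z) - z*log(3)/2 + z - sqrt(2)*log(cos(z))


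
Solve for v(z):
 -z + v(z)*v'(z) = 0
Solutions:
 v(z) = -sqrt(C1 + z^2)
 v(z) = sqrt(C1 + z^2)


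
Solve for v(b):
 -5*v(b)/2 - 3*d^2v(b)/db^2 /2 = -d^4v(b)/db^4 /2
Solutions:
 v(b) = C1*exp(-sqrt(2)*b*sqrt(3 + sqrt(29))/2) + C2*exp(sqrt(2)*b*sqrt(3 + sqrt(29))/2) + C3*sin(sqrt(2)*b*sqrt(-3 + sqrt(29))/2) + C4*cos(sqrt(2)*b*sqrt(-3 + sqrt(29))/2)


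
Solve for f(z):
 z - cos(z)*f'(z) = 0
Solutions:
 f(z) = C1 + Integral(z/cos(z), z)


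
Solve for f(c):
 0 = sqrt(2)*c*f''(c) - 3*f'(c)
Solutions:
 f(c) = C1 + C2*c^(1 + 3*sqrt(2)/2)


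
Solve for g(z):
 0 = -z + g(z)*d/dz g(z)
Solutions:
 g(z) = -sqrt(C1 + z^2)
 g(z) = sqrt(C1 + z^2)


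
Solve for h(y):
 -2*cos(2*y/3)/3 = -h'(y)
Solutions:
 h(y) = C1 + sin(2*y/3)


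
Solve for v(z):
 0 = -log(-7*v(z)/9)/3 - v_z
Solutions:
 3*Integral(1/(log(-_y) - 2*log(3) + log(7)), (_y, v(z))) = C1 - z


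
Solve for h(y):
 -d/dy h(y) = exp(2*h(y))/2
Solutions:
 h(y) = log(-1/(C1 - y))/2
 h(y) = log(-sqrt(1/(C1 + y)))


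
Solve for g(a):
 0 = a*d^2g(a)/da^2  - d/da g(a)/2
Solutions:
 g(a) = C1 + C2*a^(3/2)


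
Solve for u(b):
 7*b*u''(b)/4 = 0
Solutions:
 u(b) = C1 + C2*b


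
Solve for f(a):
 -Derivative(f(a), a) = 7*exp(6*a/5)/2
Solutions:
 f(a) = C1 - 35*exp(6*a/5)/12


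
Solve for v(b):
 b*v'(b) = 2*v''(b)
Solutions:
 v(b) = C1 + C2*erfi(b/2)


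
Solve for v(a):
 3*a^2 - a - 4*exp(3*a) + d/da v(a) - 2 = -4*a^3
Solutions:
 v(a) = C1 - a^4 - a^3 + a^2/2 + 2*a + 4*exp(3*a)/3


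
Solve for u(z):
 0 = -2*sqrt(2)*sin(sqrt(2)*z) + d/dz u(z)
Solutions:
 u(z) = C1 - 2*cos(sqrt(2)*z)


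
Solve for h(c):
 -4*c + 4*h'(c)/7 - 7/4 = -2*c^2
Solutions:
 h(c) = C1 - 7*c^3/6 + 7*c^2/2 + 49*c/16


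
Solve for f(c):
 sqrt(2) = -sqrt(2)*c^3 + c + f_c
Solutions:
 f(c) = C1 + sqrt(2)*c^4/4 - c^2/2 + sqrt(2)*c


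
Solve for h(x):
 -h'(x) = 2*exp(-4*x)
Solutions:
 h(x) = C1 + exp(-4*x)/2


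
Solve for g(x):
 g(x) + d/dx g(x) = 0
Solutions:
 g(x) = C1*exp(-x)


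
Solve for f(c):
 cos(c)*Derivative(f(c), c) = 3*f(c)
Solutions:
 f(c) = C1*(sin(c) + 1)^(3/2)/(sin(c) - 1)^(3/2)


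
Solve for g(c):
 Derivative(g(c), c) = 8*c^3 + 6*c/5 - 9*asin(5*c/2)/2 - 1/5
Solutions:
 g(c) = C1 + 2*c^4 + 3*c^2/5 - 9*c*asin(5*c/2)/2 - c/5 - 9*sqrt(4 - 25*c^2)/10


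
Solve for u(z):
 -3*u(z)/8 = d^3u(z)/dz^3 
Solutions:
 u(z) = C3*exp(-3^(1/3)*z/2) + (C1*sin(3^(5/6)*z/4) + C2*cos(3^(5/6)*z/4))*exp(3^(1/3)*z/4)


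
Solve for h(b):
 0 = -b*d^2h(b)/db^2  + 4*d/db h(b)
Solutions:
 h(b) = C1 + C2*b^5


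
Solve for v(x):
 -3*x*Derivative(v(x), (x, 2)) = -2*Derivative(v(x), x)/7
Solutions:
 v(x) = C1 + C2*x^(23/21)


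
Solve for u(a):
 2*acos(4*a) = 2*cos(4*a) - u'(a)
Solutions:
 u(a) = C1 - 2*a*acos(4*a) + sqrt(1 - 16*a^2)/2 + sin(4*a)/2


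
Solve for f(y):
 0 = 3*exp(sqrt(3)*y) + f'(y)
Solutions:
 f(y) = C1 - sqrt(3)*exp(sqrt(3)*y)


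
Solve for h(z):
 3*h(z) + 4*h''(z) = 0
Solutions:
 h(z) = C1*sin(sqrt(3)*z/2) + C2*cos(sqrt(3)*z/2)


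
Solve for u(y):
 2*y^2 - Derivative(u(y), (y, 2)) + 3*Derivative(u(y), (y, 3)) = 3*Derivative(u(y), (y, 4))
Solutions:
 u(y) = C1 + C2*y + y^4/6 + 2*y^3 + 12*y^2 + (C3*sin(sqrt(3)*y/6) + C4*cos(sqrt(3)*y/6))*exp(y/2)


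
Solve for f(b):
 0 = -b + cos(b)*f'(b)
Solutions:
 f(b) = C1 + Integral(b/cos(b), b)


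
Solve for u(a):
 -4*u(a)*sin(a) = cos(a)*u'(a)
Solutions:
 u(a) = C1*cos(a)^4


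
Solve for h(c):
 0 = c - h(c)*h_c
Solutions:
 h(c) = -sqrt(C1 + c^2)
 h(c) = sqrt(C1 + c^2)


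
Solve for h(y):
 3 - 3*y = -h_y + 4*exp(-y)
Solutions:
 h(y) = C1 + 3*y^2/2 - 3*y - 4*exp(-y)


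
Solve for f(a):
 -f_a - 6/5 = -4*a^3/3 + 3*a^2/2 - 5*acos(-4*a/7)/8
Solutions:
 f(a) = C1 + a^4/3 - a^3/2 + 5*a*acos(-4*a/7)/8 - 6*a/5 + 5*sqrt(49 - 16*a^2)/32


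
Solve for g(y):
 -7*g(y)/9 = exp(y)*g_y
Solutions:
 g(y) = C1*exp(7*exp(-y)/9)


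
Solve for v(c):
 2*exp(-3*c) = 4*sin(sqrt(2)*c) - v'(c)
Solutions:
 v(c) = C1 - 2*sqrt(2)*cos(sqrt(2)*c) + 2*exp(-3*c)/3


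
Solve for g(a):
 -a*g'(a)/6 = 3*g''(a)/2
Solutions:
 g(a) = C1 + C2*erf(sqrt(2)*a/6)


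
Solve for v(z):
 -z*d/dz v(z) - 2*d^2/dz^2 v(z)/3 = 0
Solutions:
 v(z) = C1 + C2*erf(sqrt(3)*z/2)


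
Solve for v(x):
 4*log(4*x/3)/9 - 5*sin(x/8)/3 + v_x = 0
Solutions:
 v(x) = C1 - 4*x*log(x)/9 - 8*x*log(2)/9 + 4*x/9 + 4*x*log(3)/9 - 40*cos(x/8)/3


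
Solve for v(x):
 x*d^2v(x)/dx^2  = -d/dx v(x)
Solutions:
 v(x) = C1 + C2*log(x)


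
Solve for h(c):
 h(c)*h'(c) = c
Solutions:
 h(c) = -sqrt(C1 + c^2)
 h(c) = sqrt(C1 + c^2)


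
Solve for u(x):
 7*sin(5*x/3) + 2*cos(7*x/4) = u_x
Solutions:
 u(x) = C1 + 8*sin(7*x/4)/7 - 21*cos(5*x/3)/5


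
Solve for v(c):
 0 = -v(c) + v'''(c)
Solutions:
 v(c) = C3*exp(c) + (C1*sin(sqrt(3)*c/2) + C2*cos(sqrt(3)*c/2))*exp(-c/2)


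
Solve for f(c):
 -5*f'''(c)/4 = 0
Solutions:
 f(c) = C1 + C2*c + C3*c^2


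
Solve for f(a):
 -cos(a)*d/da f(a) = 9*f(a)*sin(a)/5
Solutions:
 f(a) = C1*cos(a)^(9/5)


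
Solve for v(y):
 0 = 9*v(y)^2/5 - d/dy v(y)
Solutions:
 v(y) = -5/(C1 + 9*y)


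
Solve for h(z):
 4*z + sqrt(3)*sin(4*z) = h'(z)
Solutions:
 h(z) = C1 + 2*z^2 - sqrt(3)*cos(4*z)/4


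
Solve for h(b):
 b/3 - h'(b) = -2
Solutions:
 h(b) = C1 + b^2/6 + 2*b


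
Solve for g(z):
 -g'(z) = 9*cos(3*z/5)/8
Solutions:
 g(z) = C1 - 15*sin(3*z/5)/8


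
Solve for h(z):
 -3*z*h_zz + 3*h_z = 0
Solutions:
 h(z) = C1 + C2*z^2


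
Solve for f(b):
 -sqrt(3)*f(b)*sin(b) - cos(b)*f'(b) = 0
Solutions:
 f(b) = C1*cos(b)^(sqrt(3))


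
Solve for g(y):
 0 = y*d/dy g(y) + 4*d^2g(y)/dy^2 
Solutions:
 g(y) = C1 + C2*erf(sqrt(2)*y/4)


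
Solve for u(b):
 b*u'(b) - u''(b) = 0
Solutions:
 u(b) = C1 + C2*erfi(sqrt(2)*b/2)


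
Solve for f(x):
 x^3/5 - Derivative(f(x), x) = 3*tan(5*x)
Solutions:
 f(x) = C1 + x^4/20 + 3*log(cos(5*x))/5


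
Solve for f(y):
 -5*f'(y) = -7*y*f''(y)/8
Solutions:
 f(y) = C1 + C2*y^(47/7)


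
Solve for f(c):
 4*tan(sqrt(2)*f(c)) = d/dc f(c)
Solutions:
 f(c) = sqrt(2)*(pi - asin(C1*exp(4*sqrt(2)*c)))/2
 f(c) = sqrt(2)*asin(C1*exp(4*sqrt(2)*c))/2


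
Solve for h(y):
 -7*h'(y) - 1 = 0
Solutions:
 h(y) = C1 - y/7


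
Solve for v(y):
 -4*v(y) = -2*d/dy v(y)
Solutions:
 v(y) = C1*exp(2*y)


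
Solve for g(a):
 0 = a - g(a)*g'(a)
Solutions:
 g(a) = -sqrt(C1 + a^2)
 g(a) = sqrt(C1 + a^2)


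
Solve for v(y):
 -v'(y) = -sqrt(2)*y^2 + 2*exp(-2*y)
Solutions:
 v(y) = C1 + sqrt(2)*y^3/3 + exp(-2*y)


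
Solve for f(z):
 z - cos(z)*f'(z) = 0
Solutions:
 f(z) = C1 + Integral(z/cos(z), z)


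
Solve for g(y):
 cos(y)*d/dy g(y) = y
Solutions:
 g(y) = C1 + Integral(y/cos(y), y)


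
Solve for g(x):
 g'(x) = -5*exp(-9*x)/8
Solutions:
 g(x) = C1 + 5*exp(-9*x)/72


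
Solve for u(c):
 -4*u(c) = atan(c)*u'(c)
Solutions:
 u(c) = C1*exp(-4*Integral(1/atan(c), c))


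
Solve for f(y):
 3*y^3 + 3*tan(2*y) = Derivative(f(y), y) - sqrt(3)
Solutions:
 f(y) = C1 + 3*y^4/4 + sqrt(3)*y - 3*log(cos(2*y))/2


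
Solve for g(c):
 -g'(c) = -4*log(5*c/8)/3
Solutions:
 g(c) = C1 + 4*c*log(c)/3 - 4*c*log(2) - 4*c/3 + 4*c*log(5)/3


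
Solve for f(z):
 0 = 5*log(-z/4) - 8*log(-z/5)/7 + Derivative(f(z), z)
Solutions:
 f(z) = C1 - 27*z*log(-z)/7 + z*(-8*log(5)/7 + 27/7 + 10*log(2))


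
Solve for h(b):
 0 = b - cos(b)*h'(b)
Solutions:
 h(b) = C1 + Integral(b/cos(b), b)


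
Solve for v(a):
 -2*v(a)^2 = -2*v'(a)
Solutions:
 v(a) = -1/(C1 + a)


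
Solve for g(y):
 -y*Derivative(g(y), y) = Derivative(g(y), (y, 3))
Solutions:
 g(y) = C1 + Integral(C2*airyai(-y) + C3*airybi(-y), y)


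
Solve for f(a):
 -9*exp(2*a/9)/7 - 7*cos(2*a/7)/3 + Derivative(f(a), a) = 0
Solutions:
 f(a) = C1 + 81*exp(2*a/9)/14 + 49*sin(2*a/7)/6


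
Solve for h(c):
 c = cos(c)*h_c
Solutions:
 h(c) = C1 + Integral(c/cos(c), c)


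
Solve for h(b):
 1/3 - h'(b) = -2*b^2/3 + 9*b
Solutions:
 h(b) = C1 + 2*b^3/9 - 9*b^2/2 + b/3


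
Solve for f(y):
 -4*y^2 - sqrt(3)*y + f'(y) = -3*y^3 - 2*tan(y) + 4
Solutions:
 f(y) = C1 - 3*y^4/4 + 4*y^3/3 + sqrt(3)*y^2/2 + 4*y + 2*log(cos(y))


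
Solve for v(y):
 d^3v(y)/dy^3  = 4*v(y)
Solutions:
 v(y) = C3*exp(2^(2/3)*y) + (C1*sin(2^(2/3)*sqrt(3)*y/2) + C2*cos(2^(2/3)*sqrt(3)*y/2))*exp(-2^(2/3)*y/2)


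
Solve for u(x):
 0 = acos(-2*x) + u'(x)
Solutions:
 u(x) = C1 - x*acos(-2*x) - sqrt(1 - 4*x^2)/2


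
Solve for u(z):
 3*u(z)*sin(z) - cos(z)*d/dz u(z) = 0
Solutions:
 u(z) = C1/cos(z)^3


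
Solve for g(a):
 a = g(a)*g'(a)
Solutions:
 g(a) = -sqrt(C1 + a^2)
 g(a) = sqrt(C1 + a^2)


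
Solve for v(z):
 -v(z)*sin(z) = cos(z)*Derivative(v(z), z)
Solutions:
 v(z) = C1*cos(z)


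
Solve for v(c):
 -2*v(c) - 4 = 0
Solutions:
 v(c) = -2


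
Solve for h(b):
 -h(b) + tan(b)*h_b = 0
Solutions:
 h(b) = C1*sin(b)


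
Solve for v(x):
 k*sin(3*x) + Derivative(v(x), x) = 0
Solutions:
 v(x) = C1 + k*cos(3*x)/3


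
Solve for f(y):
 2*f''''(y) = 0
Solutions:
 f(y) = C1 + C2*y + C3*y^2 + C4*y^3


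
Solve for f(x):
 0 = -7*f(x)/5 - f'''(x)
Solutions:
 f(x) = C3*exp(-5^(2/3)*7^(1/3)*x/5) + (C1*sin(sqrt(3)*5^(2/3)*7^(1/3)*x/10) + C2*cos(sqrt(3)*5^(2/3)*7^(1/3)*x/10))*exp(5^(2/3)*7^(1/3)*x/10)


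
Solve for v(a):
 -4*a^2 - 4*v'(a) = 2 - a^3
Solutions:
 v(a) = C1 + a^4/16 - a^3/3 - a/2


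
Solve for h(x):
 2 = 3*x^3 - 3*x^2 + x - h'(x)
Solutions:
 h(x) = C1 + 3*x^4/4 - x^3 + x^2/2 - 2*x


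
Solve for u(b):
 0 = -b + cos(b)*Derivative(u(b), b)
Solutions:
 u(b) = C1 + Integral(b/cos(b), b)


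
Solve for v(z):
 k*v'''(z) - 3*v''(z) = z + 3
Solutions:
 v(z) = C1 + C2*z + C3*exp(3*z/k) - z^3/18 + z^2*(-k - 9)/18


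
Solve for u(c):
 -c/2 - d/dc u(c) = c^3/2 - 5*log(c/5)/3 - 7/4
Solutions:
 u(c) = C1 - c^4/8 - c^2/4 + 5*c*log(c)/3 - 5*c*log(5)/3 + c/12


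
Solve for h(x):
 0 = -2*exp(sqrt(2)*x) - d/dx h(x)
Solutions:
 h(x) = C1 - sqrt(2)*exp(sqrt(2)*x)


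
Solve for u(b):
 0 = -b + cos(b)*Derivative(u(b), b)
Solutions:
 u(b) = C1 + Integral(b/cos(b), b)


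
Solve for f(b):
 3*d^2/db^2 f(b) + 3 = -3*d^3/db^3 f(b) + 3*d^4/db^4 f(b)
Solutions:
 f(b) = C1 + C2*b + C3*exp(b*(1 - sqrt(5))/2) + C4*exp(b*(1 + sqrt(5))/2) - b^2/2


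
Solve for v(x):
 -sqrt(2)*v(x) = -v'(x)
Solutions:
 v(x) = C1*exp(sqrt(2)*x)


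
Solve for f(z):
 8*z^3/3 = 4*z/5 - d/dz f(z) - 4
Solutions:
 f(z) = C1 - 2*z^4/3 + 2*z^2/5 - 4*z


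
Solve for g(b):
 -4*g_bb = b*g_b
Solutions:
 g(b) = C1 + C2*erf(sqrt(2)*b/4)


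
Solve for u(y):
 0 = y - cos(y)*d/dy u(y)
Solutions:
 u(y) = C1 + Integral(y/cos(y), y)


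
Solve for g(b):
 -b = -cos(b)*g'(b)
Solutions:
 g(b) = C1 + Integral(b/cos(b), b)


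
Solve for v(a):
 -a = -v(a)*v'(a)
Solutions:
 v(a) = -sqrt(C1 + a^2)
 v(a) = sqrt(C1 + a^2)


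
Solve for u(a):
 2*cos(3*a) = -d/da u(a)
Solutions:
 u(a) = C1 - 2*sin(3*a)/3


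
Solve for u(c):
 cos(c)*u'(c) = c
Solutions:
 u(c) = C1 + Integral(c/cos(c), c)


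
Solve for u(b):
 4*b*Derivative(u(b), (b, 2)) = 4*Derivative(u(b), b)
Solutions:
 u(b) = C1 + C2*b^2


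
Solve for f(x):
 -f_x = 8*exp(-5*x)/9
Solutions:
 f(x) = C1 + 8*exp(-5*x)/45


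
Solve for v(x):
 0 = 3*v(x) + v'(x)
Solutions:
 v(x) = C1*exp(-3*x)


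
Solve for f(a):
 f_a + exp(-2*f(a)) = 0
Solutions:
 f(a) = log(-sqrt(C1 - 2*a))
 f(a) = log(C1 - 2*a)/2


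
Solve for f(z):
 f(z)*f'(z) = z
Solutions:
 f(z) = -sqrt(C1 + z^2)
 f(z) = sqrt(C1 + z^2)


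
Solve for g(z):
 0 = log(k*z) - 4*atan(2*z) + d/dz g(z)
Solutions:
 g(z) = C1 - z*log(k*z) + 4*z*atan(2*z) + z - log(4*z^2 + 1)


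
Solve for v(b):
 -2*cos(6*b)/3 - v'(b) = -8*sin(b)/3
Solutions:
 v(b) = C1 - sin(6*b)/9 - 8*cos(b)/3


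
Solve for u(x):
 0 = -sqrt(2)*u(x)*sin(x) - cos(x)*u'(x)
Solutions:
 u(x) = C1*cos(x)^(sqrt(2))


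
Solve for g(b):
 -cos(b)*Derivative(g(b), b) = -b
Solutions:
 g(b) = C1 + Integral(b/cos(b), b)


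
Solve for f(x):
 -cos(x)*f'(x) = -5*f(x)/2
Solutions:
 f(x) = C1*(sin(x) + 1)^(5/4)/(sin(x) - 1)^(5/4)


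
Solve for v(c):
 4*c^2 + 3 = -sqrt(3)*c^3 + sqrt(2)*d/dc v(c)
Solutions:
 v(c) = C1 + sqrt(6)*c^4/8 + 2*sqrt(2)*c^3/3 + 3*sqrt(2)*c/2


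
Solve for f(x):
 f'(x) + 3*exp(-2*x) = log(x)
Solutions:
 f(x) = C1 + x*log(x) - x + 3*exp(-2*x)/2


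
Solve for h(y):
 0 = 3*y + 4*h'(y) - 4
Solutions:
 h(y) = C1 - 3*y^2/8 + y


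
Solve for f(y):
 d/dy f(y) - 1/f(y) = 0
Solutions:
 f(y) = -sqrt(C1 + 2*y)
 f(y) = sqrt(C1 + 2*y)


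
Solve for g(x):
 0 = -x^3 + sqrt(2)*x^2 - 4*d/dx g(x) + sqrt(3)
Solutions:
 g(x) = C1 - x^4/16 + sqrt(2)*x^3/12 + sqrt(3)*x/4


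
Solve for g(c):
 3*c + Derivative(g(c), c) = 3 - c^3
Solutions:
 g(c) = C1 - c^4/4 - 3*c^2/2 + 3*c


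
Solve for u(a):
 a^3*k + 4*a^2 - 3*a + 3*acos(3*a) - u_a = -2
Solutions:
 u(a) = C1 + a^4*k/4 + 4*a^3/3 - 3*a^2/2 + 3*a*acos(3*a) + 2*a - sqrt(1 - 9*a^2)


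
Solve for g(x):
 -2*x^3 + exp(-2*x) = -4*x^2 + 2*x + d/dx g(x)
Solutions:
 g(x) = C1 - x^4/2 + 4*x^3/3 - x^2 - exp(-2*x)/2


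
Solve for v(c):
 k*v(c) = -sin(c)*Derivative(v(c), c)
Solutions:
 v(c) = C1*exp(k*(-log(cos(c) - 1) + log(cos(c) + 1))/2)


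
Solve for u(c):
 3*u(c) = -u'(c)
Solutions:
 u(c) = C1*exp(-3*c)


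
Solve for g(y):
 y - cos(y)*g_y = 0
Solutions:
 g(y) = C1 + Integral(y/cos(y), y)


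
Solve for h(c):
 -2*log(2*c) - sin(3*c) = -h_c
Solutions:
 h(c) = C1 + 2*c*log(c) - 2*c + 2*c*log(2) - cos(3*c)/3


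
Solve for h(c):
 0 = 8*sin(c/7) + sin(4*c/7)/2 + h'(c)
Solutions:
 h(c) = C1 + 56*cos(c/7) + 7*cos(4*c/7)/8


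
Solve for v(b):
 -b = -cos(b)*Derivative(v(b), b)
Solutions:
 v(b) = C1 + Integral(b/cos(b), b)


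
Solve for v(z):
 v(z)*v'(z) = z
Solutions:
 v(z) = -sqrt(C1 + z^2)
 v(z) = sqrt(C1 + z^2)


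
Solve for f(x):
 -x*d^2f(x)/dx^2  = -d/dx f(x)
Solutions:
 f(x) = C1 + C2*x^2


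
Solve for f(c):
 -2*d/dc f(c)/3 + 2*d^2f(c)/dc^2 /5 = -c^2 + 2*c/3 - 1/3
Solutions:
 f(c) = C1 + C2*exp(5*c/3) + c^3/2 + 2*c^2/5 + 49*c/50


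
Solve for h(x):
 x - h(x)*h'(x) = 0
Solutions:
 h(x) = -sqrt(C1 + x^2)
 h(x) = sqrt(C1 + x^2)


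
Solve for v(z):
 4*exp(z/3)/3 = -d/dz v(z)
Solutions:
 v(z) = C1 - 4*exp(z/3)


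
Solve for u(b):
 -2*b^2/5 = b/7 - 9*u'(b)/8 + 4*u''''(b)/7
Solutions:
 u(b) = C1 + C4*exp(126^(1/3)*b/4) + 16*b^3/135 + 4*b^2/63 + (C2*sin(3*14^(1/3)*3^(1/6)*b/8) + C3*cos(3*14^(1/3)*3^(1/6)*b/8))*exp(-126^(1/3)*b/8)


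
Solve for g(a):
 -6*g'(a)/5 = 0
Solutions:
 g(a) = C1


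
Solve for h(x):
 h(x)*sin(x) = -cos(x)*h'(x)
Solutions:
 h(x) = C1*cos(x)


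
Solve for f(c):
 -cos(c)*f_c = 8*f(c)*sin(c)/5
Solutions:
 f(c) = C1*cos(c)^(8/5)


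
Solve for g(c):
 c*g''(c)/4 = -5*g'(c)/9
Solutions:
 g(c) = C1 + C2/c^(11/9)


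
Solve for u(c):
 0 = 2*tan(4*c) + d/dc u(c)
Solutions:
 u(c) = C1 + log(cos(4*c))/2


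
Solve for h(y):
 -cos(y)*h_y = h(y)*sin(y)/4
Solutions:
 h(y) = C1*cos(y)^(1/4)


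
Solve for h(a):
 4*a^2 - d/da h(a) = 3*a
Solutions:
 h(a) = C1 + 4*a^3/3 - 3*a^2/2


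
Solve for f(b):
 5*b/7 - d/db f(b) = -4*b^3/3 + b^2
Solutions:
 f(b) = C1 + b^4/3 - b^3/3 + 5*b^2/14


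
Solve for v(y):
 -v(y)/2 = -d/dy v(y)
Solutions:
 v(y) = C1*exp(y/2)


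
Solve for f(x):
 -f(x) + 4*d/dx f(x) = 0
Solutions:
 f(x) = C1*exp(x/4)


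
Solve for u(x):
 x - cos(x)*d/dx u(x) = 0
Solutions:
 u(x) = C1 + Integral(x/cos(x), x)


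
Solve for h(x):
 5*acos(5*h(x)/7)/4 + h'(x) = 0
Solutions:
 Integral(1/acos(5*_y/7), (_y, h(x))) = C1 - 5*x/4


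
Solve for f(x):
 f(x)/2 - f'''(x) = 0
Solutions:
 f(x) = C3*exp(2^(2/3)*x/2) + (C1*sin(2^(2/3)*sqrt(3)*x/4) + C2*cos(2^(2/3)*sqrt(3)*x/4))*exp(-2^(2/3)*x/4)


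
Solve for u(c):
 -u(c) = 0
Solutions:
 u(c) = 0


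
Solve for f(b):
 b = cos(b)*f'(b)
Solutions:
 f(b) = C1 + Integral(b/cos(b), b)


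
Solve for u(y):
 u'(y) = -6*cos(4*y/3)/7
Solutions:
 u(y) = C1 - 9*sin(4*y/3)/14


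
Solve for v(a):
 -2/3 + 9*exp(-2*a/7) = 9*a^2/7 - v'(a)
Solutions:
 v(a) = C1 + 3*a^3/7 + 2*a/3 + 63*exp(-2*a/7)/2


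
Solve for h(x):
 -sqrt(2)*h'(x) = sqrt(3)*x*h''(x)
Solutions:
 h(x) = C1 + C2*x^(1 - sqrt(6)/3)


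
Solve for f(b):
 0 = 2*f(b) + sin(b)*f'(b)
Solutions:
 f(b) = C1*(cos(b) + 1)/(cos(b) - 1)


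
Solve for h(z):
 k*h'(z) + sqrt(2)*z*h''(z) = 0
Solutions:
 h(z) = C1 + z^(-sqrt(2)*re(k)/2 + 1)*(C2*sin(sqrt(2)*log(z)*Abs(im(k))/2) + C3*cos(sqrt(2)*log(z)*im(k)/2))


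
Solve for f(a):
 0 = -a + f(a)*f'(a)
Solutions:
 f(a) = -sqrt(C1 + a^2)
 f(a) = sqrt(C1 + a^2)


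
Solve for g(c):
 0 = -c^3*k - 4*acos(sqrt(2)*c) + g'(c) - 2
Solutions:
 g(c) = C1 + c^4*k/4 + 4*c*acos(sqrt(2)*c) + 2*c - 2*sqrt(2)*sqrt(1 - 2*c^2)


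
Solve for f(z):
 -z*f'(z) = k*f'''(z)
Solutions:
 f(z) = C1 + Integral(C2*airyai(z*(-1/k)^(1/3)) + C3*airybi(z*(-1/k)^(1/3)), z)


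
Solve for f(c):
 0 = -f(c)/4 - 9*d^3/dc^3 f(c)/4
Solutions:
 f(c) = C3*exp(-3^(1/3)*c/3) + (C1*sin(3^(5/6)*c/6) + C2*cos(3^(5/6)*c/6))*exp(3^(1/3)*c/6)


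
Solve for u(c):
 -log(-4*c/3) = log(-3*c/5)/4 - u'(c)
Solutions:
 u(c) = C1 + 5*c*log(-c)/4 + c*(-log(15) - 5/4 + log(3)/4 + 3*log(5)/4 + 2*log(2))


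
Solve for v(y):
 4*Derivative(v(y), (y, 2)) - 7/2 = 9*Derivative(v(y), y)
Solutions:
 v(y) = C1 + C2*exp(9*y/4) - 7*y/18


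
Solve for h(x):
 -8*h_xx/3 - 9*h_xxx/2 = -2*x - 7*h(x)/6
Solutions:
 h(x) = C1*exp(-x*(512*2^(1/3)/(81*sqrt(2549337) + 129589)^(1/3) + 64 + 2^(2/3)*(81*sqrt(2549337) + 129589)^(1/3))/324)*sin(2^(1/3)*sqrt(3)*x*(-2^(1/3)*(81*sqrt(2549337) + 129589)^(1/3) + 512/(81*sqrt(2549337) + 129589)^(1/3))/324) + C2*exp(-x*(512*2^(1/3)/(81*sqrt(2549337) + 129589)^(1/3) + 64 + 2^(2/3)*(81*sqrt(2549337) + 129589)^(1/3))/324)*cos(2^(1/3)*sqrt(3)*x*(-2^(1/3)*(81*sqrt(2549337) + 129589)^(1/3) + 512/(81*sqrt(2549337) + 129589)^(1/3))/324) + C3*exp(x*(-32 + 512*2^(1/3)/(81*sqrt(2549337) + 129589)^(1/3) + 2^(2/3)*(81*sqrt(2549337) + 129589)^(1/3))/162) - 12*x/7
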